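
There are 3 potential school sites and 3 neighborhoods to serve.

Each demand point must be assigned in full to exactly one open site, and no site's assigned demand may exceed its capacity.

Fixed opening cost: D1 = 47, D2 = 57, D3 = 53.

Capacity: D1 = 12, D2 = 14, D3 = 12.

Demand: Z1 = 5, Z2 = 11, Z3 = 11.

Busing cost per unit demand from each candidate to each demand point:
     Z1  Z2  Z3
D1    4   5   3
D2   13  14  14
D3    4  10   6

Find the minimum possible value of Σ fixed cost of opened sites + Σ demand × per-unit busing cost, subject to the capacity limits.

Open {D1, D2, D3}; cheapest assignment that respects the capacities:
  D1 (cap 12, load 11): Z2 — cost 11×5 = 55
  D2 (cap 14, load 5): Z1 — cost 5×13 = 65
  D3 (cap 12, load 11): Z3 — cost 11×6 = 66
  Shipping 186, fixed 157 → total 343.
  Any other capacity-feasible assignment to {D1, D2, D3} ships for at least 186.
Total demand is 27 and no other set of sites has combined capacity ≥ 27, so {D1, D2, D3} is the only feasible choice of open sites. Minimum: 343.

343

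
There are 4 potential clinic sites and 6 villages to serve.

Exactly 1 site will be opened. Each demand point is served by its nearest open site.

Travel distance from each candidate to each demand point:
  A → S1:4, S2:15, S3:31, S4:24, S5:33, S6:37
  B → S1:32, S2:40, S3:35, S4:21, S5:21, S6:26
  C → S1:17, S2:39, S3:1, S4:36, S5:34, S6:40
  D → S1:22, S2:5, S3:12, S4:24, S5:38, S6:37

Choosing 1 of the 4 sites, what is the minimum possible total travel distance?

Open {D}.
  S1→D 22, S2→D 5, S3→D 12, S4→D 24, S5→D 38, S6→D 37  ⇒ total 138.
Compare {A}: total 144.
Compare {C}: total 167.
No size-1 selection does better; minimum is 138.

138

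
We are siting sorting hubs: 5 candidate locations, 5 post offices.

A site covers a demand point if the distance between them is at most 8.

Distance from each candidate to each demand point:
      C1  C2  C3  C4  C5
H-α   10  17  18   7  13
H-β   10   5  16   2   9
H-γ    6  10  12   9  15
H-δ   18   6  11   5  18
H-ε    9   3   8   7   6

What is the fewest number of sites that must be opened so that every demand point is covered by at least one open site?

2

Coverage sets (demand points within 8 of each site):
  H-α: {C4}
  H-β: {C2, C4}
  H-γ: {C1}
  H-δ: {C2, C4}
  H-ε: {C2, C3, C4, C5}
No single site covers all 5 demand points.
But {H-γ, H-ε} covers everything, so the minimum is 2.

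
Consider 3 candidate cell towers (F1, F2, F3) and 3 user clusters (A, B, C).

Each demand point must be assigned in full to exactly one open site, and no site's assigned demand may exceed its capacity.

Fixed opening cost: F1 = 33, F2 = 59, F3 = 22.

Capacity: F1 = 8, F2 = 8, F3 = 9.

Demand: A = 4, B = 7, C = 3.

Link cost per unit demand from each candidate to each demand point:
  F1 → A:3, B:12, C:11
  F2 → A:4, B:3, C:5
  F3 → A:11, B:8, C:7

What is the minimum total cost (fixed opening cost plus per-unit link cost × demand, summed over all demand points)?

156

Open {F1, F3}; cheapest assignment that respects the capacities:
  F1 (cap 8, load 7): A, C — cost 4×3 + 3×11 = 45
  F3 (cap 9, load 7): B — cost 7×8 = 56
  Shipping 101, fixed 55 → total 156.
  Any other capacity-feasible assignment to {F1, F3} ships for at least 101.
Compare {F1, F2}: its best feasible assignment gives total 158.
Compare {F2, F3}: its best feasible assignment gives total 167.
Every other set of open sites that can feasibly serve all demand totals ≥ 158 even under its best assignment. Minimum: 156.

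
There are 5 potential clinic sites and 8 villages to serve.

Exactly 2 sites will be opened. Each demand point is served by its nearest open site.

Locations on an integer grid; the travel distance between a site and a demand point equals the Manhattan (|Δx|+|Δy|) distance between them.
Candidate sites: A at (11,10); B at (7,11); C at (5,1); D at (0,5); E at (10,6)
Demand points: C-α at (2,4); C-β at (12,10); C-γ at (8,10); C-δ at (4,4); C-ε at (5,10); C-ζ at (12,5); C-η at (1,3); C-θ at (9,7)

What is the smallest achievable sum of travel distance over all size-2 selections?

Open {A, D}.
  C-α→D 3, C-β→A 1, C-γ→A 3, C-δ→D 5, C-ε→A 6, C-ζ→A 6, C-η→D 3, C-θ→A 5  ⇒ total 32.
Compare {A, C}: total 37.
Compare {D, E}: total 37.
No size-2 selection does better; minimum is 32.

32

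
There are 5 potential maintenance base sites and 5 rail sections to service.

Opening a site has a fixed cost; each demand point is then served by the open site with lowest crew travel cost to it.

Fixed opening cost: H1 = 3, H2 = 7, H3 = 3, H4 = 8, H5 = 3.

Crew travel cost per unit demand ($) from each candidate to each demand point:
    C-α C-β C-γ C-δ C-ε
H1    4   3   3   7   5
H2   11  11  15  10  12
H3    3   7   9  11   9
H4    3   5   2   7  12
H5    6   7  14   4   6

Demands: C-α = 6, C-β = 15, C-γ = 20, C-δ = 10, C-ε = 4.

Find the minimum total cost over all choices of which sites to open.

Open {H1, H4, H5}: assign each demand point to its cheapest open site.
  C-α→H4 6×3=18, C-β→H1 15×3=45, C-γ→H4 20×2=40, C-δ→H5 10×4=40, C-ε→H1 4×5=20
  crew travel cost 163, fixed 14 → total 177.
Compare {H1, H3, H4, H5}: crew travel cost 163 + fixed 17 = 180.
Compare {H1, H2, H4, H5}: crew travel cost 163 + fixed 21 = 184.
Compare {H1, H2, H3, H4, H5}: crew travel cost 163 + fixed 24 = 187.
All other subsets cost ≥ 180. Minimum total cost: 177.

177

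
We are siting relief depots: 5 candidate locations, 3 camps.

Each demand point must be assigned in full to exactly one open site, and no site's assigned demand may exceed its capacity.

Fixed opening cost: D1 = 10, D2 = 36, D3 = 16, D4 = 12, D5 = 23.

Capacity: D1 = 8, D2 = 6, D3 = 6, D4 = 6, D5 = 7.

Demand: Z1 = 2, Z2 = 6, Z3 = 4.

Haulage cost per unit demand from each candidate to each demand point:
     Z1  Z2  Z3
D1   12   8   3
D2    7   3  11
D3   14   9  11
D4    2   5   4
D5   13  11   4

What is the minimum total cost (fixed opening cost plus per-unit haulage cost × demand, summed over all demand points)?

Open {D2, D4}; cheapest assignment that respects the capacities:
  D2 (cap 6, load 6): Z2 — cost 6×3 = 18
  D4 (cap 6, load 6): Z1, Z3 — cost 2×2 + 4×4 = 20
  Shipping 38, fixed 48 → total 86.
  Any other capacity-feasible assignment to {D2, D4} ships for at least 38.
Compare {D1, D4}: its best feasible assignment gives total 88.
Compare {D1, D2, D4}: its best feasible assignment gives total 92.
Every other set of open sites that can feasibly serve all demand totals ≥ 88 even under its best assignment. Minimum: 86.

86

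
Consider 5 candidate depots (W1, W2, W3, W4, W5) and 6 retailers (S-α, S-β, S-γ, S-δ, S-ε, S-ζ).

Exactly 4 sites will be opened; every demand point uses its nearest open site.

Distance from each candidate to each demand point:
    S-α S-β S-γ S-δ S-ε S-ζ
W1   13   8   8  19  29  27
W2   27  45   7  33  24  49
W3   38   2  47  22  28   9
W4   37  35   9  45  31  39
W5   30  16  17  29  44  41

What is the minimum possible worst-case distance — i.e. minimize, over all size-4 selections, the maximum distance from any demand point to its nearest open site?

Open {W1, W2, W3, W4}.
  Farthest demand point is S-ε at distance 24 (to W2); all others are ≤ 24.
With {W1, W2, W3, W5} the worst case is 24.
With {W1, W2, W4, W5} the worst case is 27.
No size-4 selection achieves below 24.

24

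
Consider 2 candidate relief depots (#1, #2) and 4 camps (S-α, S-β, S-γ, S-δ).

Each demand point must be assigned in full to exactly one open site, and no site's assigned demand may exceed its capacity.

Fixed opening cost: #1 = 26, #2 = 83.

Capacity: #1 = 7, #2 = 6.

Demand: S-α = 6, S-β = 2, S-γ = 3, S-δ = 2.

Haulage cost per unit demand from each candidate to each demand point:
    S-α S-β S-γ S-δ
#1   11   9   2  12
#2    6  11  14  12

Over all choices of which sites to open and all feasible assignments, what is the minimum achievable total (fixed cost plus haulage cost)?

193

Open {#1, #2}; cheapest assignment that respects the capacities:
  #1 (cap 7, load 7): S-β, S-γ, S-δ — cost 2×9 + 3×2 + 2×12 = 48
  #2 (cap 6, load 6): S-α — cost 6×6 = 36
  Shipping 84, fixed 109 → total 193.
  Any other capacity-feasible assignment to {#1, #2} ships for at least 84.
Total demand is 13 and no other set of sites has combined capacity ≥ 13, so {#1, #2} is the only feasible choice of open sites. Minimum: 193.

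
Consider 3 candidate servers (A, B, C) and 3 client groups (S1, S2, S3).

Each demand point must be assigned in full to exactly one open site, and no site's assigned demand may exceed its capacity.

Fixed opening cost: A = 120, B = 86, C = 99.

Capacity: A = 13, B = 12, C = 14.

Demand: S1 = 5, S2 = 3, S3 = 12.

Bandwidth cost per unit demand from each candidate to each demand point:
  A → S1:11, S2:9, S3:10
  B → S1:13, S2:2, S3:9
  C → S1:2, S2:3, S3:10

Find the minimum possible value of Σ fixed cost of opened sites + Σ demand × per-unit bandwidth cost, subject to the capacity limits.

Open {B, C}; cheapest assignment that respects the capacities:
  B (cap 12, load 12): S3 — cost 12×9 = 108
  C (cap 14, load 8): S1, S2 — cost 5×2 + 3×3 = 19
  Shipping 127, fixed 185 → total 312.
  Any other capacity-feasible assignment to {B, C} ships for at least 127.
Compare {A, C}: its best feasible assignment gives total 358.
Compare {A, B}: its best feasible assignment gives total 396.
Every other set of open sites that can feasibly serve all demand totals ≥ 358 even under its best assignment. Minimum: 312.

312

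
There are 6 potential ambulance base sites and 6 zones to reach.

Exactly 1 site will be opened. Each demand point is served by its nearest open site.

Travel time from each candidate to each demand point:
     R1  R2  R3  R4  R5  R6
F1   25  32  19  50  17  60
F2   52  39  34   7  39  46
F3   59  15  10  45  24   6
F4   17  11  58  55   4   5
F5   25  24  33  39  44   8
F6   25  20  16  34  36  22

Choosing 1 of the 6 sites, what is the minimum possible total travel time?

Open {F4}.
  R1→F4 17, R2→F4 11, R3→F4 58, R4→F4 55, R5→F4 4, R6→F4 5  ⇒ total 150.
Compare {F6}: total 153.
Compare {F3}: total 159.
No size-1 selection does better; minimum is 150.

150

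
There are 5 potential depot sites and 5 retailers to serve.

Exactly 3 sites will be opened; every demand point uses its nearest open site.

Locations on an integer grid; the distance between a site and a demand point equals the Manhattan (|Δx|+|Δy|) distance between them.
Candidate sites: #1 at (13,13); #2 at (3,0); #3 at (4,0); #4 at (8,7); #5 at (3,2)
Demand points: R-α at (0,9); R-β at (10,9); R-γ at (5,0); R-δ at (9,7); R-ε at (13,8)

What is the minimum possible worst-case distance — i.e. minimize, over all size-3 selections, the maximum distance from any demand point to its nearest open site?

Open {#1, #2, #4}.
  Farthest demand point is R-α at distance 10 (to #4); all others are ≤ 10.
With {#1, #2, #5} the worst case is 10.
With {#1, #3, #4} the worst case is 10.
No size-3 selection achieves below 10.

10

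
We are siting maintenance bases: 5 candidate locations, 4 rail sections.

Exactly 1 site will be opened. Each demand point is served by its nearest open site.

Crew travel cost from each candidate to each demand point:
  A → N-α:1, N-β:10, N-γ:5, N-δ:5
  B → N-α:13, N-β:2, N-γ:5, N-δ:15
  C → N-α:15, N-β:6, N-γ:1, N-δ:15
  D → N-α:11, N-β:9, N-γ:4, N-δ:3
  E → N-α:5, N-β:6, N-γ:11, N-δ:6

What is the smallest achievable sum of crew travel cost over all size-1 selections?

Open {A}.
  N-α→A 1, N-β→A 10, N-γ→A 5, N-δ→A 5  ⇒ total 21.
Compare {D}: total 27.
Compare {E}: total 28.
No size-1 selection does better; minimum is 21.

21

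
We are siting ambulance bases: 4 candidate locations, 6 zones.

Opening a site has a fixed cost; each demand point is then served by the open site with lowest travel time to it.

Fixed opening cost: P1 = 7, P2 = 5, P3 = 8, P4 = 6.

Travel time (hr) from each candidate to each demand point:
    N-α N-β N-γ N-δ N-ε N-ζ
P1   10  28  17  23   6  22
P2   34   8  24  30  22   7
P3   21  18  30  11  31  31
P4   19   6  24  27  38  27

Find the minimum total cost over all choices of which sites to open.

79

Open {P1, P2, P3}: assign each demand point to its cheapest open site.
  N-α→P1 10, N-β→P2 8, N-γ→P1 17, N-δ→P3 11, N-ε→P1 6, N-ζ→P2 7
  travel time 59, fixed 20 → total 79.
Compare {P1, P2}: travel time 71 + fixed 12 = 83.
Compare {P1, P2, P3, P4}: travel time 57 + fixed 26 = 83.
Compare {P1, P2, P4}: travel time 69 + fixed 18 = 87.
All other subsets cost ≥ 83. Minimum total cost: 79.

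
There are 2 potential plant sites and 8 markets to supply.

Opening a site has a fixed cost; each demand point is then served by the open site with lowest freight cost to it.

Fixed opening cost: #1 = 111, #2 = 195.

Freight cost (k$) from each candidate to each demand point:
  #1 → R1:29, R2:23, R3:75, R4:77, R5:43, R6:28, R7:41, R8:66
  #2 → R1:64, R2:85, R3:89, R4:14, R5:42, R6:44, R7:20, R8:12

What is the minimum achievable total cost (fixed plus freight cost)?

Open {#1}: assign each demand point to its cheapest open site.
  R1→#1 29, R2→#1 23, R3→#1 75, R4→#1 77, R5→#1 43, R6→#1 28, R7→#1 41, R8→#1 66
  freight cost 382, fixed 111 → total 493.
Compare {#1, #2}: freight cost 243 + fixed 306 = 549.
Compare {#2}: freight cost 370 + fixed 195 = 565.

493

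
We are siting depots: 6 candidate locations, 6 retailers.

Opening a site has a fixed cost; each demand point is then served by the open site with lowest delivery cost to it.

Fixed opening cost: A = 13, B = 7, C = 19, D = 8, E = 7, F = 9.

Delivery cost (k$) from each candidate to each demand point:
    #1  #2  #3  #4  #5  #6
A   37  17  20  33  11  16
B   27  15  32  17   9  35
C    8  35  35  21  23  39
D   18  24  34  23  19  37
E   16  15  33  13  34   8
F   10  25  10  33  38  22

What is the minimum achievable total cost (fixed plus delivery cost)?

88

Open {B, E, F}: assign each demand point to its cheapest open site.
  #1→F 10, #2→B 15, #3→F 10, #4→E 13, #5→B 9, #6→E 8
  delivery cost 65, fixed 23 → total 88.
Compare {A, E, F}: delivery cost 67 + fixed 29 = 96.
Compare {B, D, E, F}: delivery cost 65 + fixed 31 = 96.
Compare {B, F}: delivery cost 83 + fixed 16 = 99.
All other subsets cost ≥ 96. Minimum total cost: 88.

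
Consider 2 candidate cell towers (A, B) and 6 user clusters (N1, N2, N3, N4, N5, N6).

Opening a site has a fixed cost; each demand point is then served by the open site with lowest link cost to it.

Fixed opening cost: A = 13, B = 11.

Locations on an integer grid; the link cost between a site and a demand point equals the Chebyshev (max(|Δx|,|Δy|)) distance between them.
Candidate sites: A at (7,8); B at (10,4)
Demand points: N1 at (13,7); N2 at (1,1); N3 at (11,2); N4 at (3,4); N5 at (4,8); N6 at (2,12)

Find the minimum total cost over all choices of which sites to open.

44

Open {A}: assign each demand point to its cheapest open site.
  N1→A 6, N2→A 7, N3→A 6, N4→A 4, N5→A 3, N6→A 5
  link cost 31, fixed 13 → total 44.
Compare {B}: link cost 35 + fixed 11 = 46.
Compare {A, B}: link cost 24 + fixed 24 = 48.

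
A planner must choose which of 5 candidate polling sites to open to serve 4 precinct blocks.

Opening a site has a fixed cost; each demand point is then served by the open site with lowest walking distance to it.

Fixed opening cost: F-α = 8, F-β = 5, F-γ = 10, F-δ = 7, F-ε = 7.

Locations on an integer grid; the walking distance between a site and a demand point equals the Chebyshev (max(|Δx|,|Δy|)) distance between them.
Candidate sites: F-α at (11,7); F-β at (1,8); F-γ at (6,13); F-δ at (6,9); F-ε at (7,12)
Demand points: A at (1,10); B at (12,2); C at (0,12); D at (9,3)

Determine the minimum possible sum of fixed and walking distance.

Open {F-α, F-β}: assign each demand point to its cheapest open site.
  A→F-β 2, B→F-α 5, C→F-β 4, D→F-α 4
  walking distance 15, fixed 13 → total 28.
Compare {F-β}: walking distance 25 + fixed 5 = 30.
Compare {F-δ}: walking distance 24 + fixed 7 = 31.
Compare {F-β, F-δ}: walking distance 19 + fixed 12 = 31.
All other subsets cost ≥ 30. Minimum total cost: 28.

28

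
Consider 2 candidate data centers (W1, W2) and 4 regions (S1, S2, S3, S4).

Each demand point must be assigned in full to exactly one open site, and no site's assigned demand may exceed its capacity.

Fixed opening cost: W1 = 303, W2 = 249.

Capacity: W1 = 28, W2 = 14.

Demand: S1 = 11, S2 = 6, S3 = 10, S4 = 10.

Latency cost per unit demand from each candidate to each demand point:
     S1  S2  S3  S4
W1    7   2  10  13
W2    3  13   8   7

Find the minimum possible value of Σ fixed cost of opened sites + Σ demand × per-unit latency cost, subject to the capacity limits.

Open {W1, W2}; cheapest assignment that respects the capacities:
  W1 (cap 28, load 27): S1, S2, S3 — cost 11×7 + 6×2 + 10×10 = 189
  W2 (cap 14, load 10): S4 — cost 10×7 = 70
  Shipping 259, fixed 552 → total 811.
  Any other capacity-feasible assignment to {W1, W2} ships for at least 259.
Total demand is 37 and no other set of sites has combined capacity ≥ 37, so {W1, W2} is the only feasible choice of open sites. Minimum: 811.

811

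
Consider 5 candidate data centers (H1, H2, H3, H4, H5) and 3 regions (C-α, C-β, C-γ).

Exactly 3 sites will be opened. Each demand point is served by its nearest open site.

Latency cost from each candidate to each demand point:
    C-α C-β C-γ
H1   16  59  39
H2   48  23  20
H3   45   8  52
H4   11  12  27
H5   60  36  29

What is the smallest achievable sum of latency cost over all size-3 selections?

Open {H2, H3, H4}.
  C-α→H4 11, C-β→H3 8, C-γ→H2 20  ⇒ total 39.
Compare {H1, H2, H4}: total 43.
Compare {H2, H4, H5}: total 43.
No size-3 selection does better; minimum is 39.

39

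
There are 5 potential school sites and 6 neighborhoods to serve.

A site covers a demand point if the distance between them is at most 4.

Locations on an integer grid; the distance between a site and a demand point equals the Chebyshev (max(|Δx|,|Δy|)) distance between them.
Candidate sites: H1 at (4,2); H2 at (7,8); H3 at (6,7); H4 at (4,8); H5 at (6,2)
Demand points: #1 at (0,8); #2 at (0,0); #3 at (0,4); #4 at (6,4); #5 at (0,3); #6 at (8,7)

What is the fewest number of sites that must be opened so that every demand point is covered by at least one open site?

2

Coverage sets (demand points within 4 of each site):
  H1: {#2, #3, #4, #5}
  H2: {#4, #6}
  H3: {#4, #6}
  H4: {#1, #3, #4, #6}
  H5: {#4}
No single site covers all 6 demand points.
But {H1, H4} covers everything, so the minimum is 2.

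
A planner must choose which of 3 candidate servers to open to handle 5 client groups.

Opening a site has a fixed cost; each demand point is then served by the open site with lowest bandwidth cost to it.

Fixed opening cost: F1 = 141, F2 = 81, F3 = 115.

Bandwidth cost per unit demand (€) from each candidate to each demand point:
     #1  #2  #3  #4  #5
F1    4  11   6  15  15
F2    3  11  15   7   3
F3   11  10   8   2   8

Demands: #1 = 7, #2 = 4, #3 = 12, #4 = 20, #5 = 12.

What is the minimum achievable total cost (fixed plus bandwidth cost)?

Open {F2, F3}: assign each demand point to its cheapest open site.
  #1→F2 7×3=21, #2→F3 4×10=40, #3→F3 12×8=96, #4→F3 20×2=40, #5→F2 12×3=36
  bandwidth cost 233, fixed 196 → total 429.
Compare {F3}: bandwidth cost 349 + fixed 115 = 464.
Compare {F2}: bandwidth cost 421 + fixed 81 = 502.
Compare {F1, F3}: bandwidth cost 276 + fixed 256 = 532.
All other subsets cost ≥ 464. Minimum total cost: 429.

429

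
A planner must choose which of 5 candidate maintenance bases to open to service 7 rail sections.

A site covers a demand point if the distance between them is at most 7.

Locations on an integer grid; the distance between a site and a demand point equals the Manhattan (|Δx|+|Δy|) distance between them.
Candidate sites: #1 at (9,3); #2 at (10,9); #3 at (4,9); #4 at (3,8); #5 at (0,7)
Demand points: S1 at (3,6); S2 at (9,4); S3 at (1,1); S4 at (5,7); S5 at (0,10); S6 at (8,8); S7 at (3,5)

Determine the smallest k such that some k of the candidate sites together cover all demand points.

Coverage sets (demand points within 7 of each site):
  #1: {S2, S6}
  #2: {S2, S4, S6}
  #3: {S1, S4, S5, S6, S7}
  #4: {S1, S4, S5, S6, S7}
  #5: {S1, S3, S4, S5, S7}
No single site covers all 7 demand points.
But {#1, #5} covers everything, so the minimum is 2.

2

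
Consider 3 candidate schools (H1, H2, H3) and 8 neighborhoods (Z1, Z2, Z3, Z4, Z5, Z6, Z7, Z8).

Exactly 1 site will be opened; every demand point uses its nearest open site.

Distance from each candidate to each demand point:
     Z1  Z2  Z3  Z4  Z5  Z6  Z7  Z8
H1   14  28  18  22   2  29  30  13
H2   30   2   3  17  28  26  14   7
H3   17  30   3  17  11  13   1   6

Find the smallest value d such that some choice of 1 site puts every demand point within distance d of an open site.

30

Open {H1}.
  Farthest demand point is Z7 at distance 30 (to H1); all others are ≤ 30.
With {H2} the worst case is 30.
With {H3} the worst case is 30.
No size-1 selection achieves below 30.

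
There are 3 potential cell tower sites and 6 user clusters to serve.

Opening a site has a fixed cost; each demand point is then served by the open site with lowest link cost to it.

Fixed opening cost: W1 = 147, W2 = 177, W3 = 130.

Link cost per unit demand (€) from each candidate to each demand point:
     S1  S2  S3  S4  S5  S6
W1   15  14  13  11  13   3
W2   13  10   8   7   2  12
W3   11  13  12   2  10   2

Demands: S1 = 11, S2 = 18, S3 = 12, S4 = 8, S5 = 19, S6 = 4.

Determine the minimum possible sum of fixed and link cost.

Open {W2}: assign each demand point to its cheapest open site.
  S1→W2 11×13=143, S2→W2 18×10=180, S3→W2 12×8=96, S4→W2 8×7=56, S5→W2 19×2=38, S6→W2 4×12=48
  link cost 561, fixed 177 → total 738.
Compare {W2, W3}: link cost 459 + fixed 307 = 766.
Compare {W3}: link cost 713 + fixed 130 = 843.
Compare {W1, W2}: link cost 525 + fixed 324 = 849.
All other subsets cost ≥ 766. Minimum total cost: 738.

738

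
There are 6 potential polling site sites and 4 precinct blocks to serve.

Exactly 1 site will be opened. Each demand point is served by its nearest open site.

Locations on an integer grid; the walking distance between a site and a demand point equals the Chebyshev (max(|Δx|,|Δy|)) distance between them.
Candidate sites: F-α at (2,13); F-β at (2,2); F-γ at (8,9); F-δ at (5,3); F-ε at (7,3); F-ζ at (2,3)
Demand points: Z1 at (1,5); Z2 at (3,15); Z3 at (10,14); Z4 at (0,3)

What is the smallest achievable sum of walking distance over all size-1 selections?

26

Open {F-γ}.
  Z1→F-γ 7, Z2→F-γ 6, Z3→F-γ 5, Z4→F-γ 8  ⇒ total 26.
Compare {F-ζ}: total 27.
Compare {F-α}: total 28.
No size-1 selection does better; minimum is 26.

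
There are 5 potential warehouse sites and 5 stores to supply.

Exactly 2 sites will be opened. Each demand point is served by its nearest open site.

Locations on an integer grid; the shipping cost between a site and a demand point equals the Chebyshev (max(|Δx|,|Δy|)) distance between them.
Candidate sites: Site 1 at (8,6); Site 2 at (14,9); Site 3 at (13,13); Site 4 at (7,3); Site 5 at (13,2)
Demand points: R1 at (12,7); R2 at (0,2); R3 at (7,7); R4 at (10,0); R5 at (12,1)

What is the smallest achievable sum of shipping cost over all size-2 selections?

17

Open {Site 1, Site 5}.
  R1→Site 1 4, R2→Site 1 8, R3→Site 1 1, R4→Site 5 3, R5→Site 5 1  ⇒ total 17.
Compare {Site 1, Site 4}: total 20.
Compare {Site 4, Site 5}: total 20.
No size-2 selection does better; minimum is 17.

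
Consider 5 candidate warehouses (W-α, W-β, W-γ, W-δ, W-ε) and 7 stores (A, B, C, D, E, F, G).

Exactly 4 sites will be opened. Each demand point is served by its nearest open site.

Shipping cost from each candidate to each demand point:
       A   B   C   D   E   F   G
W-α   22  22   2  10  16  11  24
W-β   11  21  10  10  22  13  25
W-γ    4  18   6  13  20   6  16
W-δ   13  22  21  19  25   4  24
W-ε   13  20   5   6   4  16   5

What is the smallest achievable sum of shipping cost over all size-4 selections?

Open {W-α, W-γ, W-δ, W-ε}.
  A→W-γ 4, B→W-γ 18, C→W-α 2, D→W-ε 6, E→W-ε 4, F→W-δ 4, G→W-ε 5  ⇒ total 43.
Compare {W-α, W-β, W-γ, W-ε}: total 45.
Compare {W-β, W-γ, W-δ, W-ε}: total 46.
No size-4 selection does better; minimum is 43.

43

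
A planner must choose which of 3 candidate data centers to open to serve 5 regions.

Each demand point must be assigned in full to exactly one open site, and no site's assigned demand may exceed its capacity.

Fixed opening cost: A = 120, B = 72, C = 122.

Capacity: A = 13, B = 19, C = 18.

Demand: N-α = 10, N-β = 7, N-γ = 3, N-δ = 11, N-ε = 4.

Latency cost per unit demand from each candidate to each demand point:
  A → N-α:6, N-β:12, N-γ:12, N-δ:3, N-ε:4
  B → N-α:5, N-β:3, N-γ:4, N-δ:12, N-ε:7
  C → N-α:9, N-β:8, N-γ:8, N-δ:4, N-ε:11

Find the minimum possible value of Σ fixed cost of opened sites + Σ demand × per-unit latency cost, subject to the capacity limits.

377

Open {B, C}; cheapest assignment that respects the capacities:
  B (cap 19, load 17): N-α, N-β — cost 10×5 + 7×3 = 71
  C (cap 18, load 18): N-γ, N-δ, N-ε — cost 3×8 + 11×4 + 4×11 = 112
  Shipping 183, fixed 194 → total 377.
  Any other capacity-feasible assignment to {B, C} ships for at least 183.
Compare {A, B, C}: its best feasible assignment gives total 469.
Every other set of open sites that can feasibly serve all demand totals ≥ 469 even under its best assignment. Minimum: 377.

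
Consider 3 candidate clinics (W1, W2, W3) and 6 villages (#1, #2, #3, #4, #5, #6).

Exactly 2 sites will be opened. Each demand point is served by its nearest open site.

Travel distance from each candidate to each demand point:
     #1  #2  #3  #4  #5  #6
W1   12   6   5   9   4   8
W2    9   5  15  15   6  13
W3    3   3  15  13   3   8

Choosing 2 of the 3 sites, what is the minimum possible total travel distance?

Open {W1, W3}.
  #1→W3 3, #2→W3 3, #3→W1 5, #4→W1 9, #5→W3 3, #6→W1 8  ⇒ total 31.
Compare {W1, W2}: total 40.
Compare {W2, W3}: total 45.

31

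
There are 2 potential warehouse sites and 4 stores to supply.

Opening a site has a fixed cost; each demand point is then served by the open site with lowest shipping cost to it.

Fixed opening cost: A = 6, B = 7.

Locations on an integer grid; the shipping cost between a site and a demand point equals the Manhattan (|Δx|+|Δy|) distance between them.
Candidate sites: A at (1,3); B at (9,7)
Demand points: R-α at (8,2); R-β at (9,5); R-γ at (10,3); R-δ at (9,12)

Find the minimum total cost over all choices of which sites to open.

Open {B}: assign each demand point to its cheapest open site.
  R-α→B 6, R-β→B 2, R-γ→B 5, R-δ→B 5
  shipping cost 18, fixed 7 → total 25.
Compare {A, B}: shipping cost 18 + fixed 13 = 31.
Compare {A}: shipping cost 44 + fixed 6 = 50.

25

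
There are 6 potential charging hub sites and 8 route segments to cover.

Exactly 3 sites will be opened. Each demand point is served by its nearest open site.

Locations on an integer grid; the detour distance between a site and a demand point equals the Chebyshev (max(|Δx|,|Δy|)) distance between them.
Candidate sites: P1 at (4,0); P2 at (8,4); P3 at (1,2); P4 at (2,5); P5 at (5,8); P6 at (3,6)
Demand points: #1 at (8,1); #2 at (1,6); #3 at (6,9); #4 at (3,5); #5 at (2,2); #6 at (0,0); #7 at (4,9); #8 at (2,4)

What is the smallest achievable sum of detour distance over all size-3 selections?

14

Open {P3, P4, P5}.
  #1→P4 6, #2→P4 1, #3→P5 1, #4→P4 1, #5→P3 1, #6→P3 2, #7→P5 1, #8→P4 1  ⇒ total 14.
Compare {P1, P4, P5}: total 15.
Compare {P3, P5, P6}: total 15.
No size-3 selection does better; minimum is 14.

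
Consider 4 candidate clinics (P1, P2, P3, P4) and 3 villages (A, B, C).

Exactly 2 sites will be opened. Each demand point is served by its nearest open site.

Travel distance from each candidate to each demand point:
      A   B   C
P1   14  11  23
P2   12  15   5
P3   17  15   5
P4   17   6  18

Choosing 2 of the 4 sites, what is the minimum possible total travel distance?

Open {P2, P4}.
  A→P2 12, B→P4 6, C→P2 5  ⇒ total 23.
Compare {P1, P2}: total 28.
Compare {P3, P4}: total 28.
No size-2 selection does better; minimum is 23.

23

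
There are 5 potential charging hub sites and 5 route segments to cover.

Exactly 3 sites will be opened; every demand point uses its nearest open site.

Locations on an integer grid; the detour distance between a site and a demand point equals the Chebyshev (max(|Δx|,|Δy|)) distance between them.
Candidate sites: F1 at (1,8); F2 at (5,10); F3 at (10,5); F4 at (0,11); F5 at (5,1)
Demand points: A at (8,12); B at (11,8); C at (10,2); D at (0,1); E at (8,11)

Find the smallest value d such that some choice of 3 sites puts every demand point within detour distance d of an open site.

Open {F2, F3, F5}.
  Farthest demand point is D at detour distance 5 (to F5); all others are ≤ 5.
With {F1, F2, F5} the worst case is 6.
With {F2, F4, F5} the worst case is 6.
No size-3 selection achieves below 5.

5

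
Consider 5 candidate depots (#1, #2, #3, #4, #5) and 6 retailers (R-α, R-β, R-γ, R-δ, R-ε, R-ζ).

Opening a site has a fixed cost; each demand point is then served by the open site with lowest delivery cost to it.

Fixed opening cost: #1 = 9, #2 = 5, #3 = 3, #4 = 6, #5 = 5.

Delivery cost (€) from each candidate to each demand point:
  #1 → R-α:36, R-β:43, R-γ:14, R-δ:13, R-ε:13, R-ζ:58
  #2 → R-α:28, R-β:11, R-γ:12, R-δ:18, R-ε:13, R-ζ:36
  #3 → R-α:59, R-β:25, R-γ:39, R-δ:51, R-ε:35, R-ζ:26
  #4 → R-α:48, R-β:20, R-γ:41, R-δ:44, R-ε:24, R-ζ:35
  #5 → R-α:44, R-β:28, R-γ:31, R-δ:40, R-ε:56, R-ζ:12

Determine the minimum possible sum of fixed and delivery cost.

104

Open {#2, #5}: assign each demand point to its cheapest open site.
  R-α→#2 28, R-β→#2 11, R-γ→#2 12, R-δ→#2 18, R-ε→#2 13, R-ζ→#5 12
  delivery cost 94, fixed 10 → total 104.
Compare {#2, #3, #5}: delivery cost 94 + fixed 13 = 107.
Compare {#1, #2, #5}: delivery cost 89 + fixed 19 = 108.
Compare {#2, #4, #5}: delivery cost 94 + fixed 16 = 110.
All other subsets cost ≥ 107. Minimum total cost: 104.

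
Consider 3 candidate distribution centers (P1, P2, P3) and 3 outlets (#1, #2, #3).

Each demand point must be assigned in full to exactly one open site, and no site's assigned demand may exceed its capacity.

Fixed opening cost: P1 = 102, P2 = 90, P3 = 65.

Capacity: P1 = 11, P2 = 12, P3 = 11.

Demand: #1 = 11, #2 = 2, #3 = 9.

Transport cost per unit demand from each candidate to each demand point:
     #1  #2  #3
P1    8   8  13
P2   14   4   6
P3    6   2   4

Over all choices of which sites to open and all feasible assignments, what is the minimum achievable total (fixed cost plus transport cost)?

283

Open {P2, P3}; cheapest assignment that respects the capacities:
  P2 (cap 12, load 11): #2, #3 — cost 2×4 + 9×6 = 62
  P3 (cap 11, load 11): #1 — cost 11×6 = 66
  Shipping 128, fixed 155 → total 283.
  Any other capacity-feasible assignment to {P2, P3} ships for at least 128.
Compare {P1, P3}: its best feasible assignment gives total 295.
Compare {P1, P2}: its best feasible assignment gives total 342.
Every other set of open sites that can feasibly serve all demand totals ≥ 295 even under its best assignment. Minimum: 283.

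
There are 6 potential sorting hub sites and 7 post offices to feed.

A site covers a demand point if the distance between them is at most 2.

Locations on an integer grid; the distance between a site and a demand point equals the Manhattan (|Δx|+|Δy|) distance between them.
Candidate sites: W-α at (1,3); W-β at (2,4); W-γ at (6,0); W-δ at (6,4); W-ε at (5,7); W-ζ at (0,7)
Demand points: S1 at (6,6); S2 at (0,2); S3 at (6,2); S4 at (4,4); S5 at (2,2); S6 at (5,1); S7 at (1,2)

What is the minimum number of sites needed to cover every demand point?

3

Coverage sets (demand points within 2 of each site):
  W-α: {S2, S5, S7}
  W-β: {S4, S5}
  W-γ: {S3, S6}
  W-δ: {S1, S3, S4}
  W-ε: {S1}
  W-ζ: {}
No 2 sites suffice: every size-2 union leaves at least one demand point uncovered.
But {W-α, W-γ, W-δ} covers everything, so the minimum is 3.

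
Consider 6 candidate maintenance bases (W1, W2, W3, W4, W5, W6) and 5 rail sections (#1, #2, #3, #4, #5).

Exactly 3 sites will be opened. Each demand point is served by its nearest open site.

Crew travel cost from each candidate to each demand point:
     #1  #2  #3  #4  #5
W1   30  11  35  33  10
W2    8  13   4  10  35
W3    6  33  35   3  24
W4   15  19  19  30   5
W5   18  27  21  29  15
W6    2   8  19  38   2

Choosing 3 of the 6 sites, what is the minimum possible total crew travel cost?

Open {W2, W3, W6}.
  #1→W6 2, #2→W6 8, #3→W2 4, #4→W3 3, #5→W6 2  ⇒ total 19.
Compare {W1, W2, W6}: total 26.
Compare {W2, W4, W6}: total 26.
No size-3 selection does better; minimum is 19.

19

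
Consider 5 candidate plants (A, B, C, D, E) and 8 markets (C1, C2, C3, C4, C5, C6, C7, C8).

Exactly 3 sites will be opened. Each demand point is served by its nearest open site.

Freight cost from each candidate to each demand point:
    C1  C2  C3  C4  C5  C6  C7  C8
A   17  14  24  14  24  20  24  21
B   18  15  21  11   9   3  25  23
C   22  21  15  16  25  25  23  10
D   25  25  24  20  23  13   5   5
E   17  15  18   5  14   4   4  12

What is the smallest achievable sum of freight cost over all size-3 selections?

76

Open {B, D, E}.
  C1→E 17, C2→B 15, C3→E 18, C4→E 5, C5→B 9, C6→B 3, C7→E 4, C8→D 5  ⇒ total 76.
Compare {B, C, E}: total 78.
Compare {C, D, E}: total 79.
No size-3 selection does better; minimum is 76.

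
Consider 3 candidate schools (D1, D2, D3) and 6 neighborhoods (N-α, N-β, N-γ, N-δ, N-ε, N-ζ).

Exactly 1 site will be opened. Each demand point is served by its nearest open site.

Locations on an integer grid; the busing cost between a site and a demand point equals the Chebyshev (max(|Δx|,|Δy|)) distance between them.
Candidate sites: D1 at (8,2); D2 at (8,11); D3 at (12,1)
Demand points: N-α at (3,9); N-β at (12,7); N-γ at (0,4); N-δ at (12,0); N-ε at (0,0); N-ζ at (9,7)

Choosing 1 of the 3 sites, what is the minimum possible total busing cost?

37

Open {D1}.
  N-α→D1 7, N-β→D1 5, N-γ→D1 8, N-δ→D1 4, N-ε→D1 8, N-ζ→D1 5  ⇒ total 37.
Compare {D2}: total 43.
Compare {D3}: total 46.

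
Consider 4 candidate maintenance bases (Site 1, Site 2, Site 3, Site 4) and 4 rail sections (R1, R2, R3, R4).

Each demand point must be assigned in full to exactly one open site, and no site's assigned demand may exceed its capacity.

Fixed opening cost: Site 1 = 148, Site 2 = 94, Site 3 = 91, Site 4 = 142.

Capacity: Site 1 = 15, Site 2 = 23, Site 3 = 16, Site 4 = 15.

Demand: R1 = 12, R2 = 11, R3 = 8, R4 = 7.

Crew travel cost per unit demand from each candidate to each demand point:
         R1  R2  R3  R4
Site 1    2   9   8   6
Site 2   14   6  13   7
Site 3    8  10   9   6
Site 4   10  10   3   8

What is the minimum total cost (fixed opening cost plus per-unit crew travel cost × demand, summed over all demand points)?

533

Open {Site 2, Site 3}; cheapest assignment that respects the capacities:
  Site 2 (cap 23, load 23): R1, R2 — cost 12×14 + 11×6 = 234
  Site 3 (cap 16, load 15): R3, R4 — cost 8×9 + 7×6 = 114
  Shipping 348, fixed 185 → total 533.
  Any other capacity-feasible assignment to {Site 2, Site 3} ships for at least 348.
Compare {Site 1, Site 2, Site 3}: its best feasible assignment gives total 537.
Compare {Site 1, Site 2, Site 4}: its best feasible assignment gives total 547.
Every other set of open sites that can feasibly serve all demand totals ≥ 537 even under its best assignment. Minimum: 533.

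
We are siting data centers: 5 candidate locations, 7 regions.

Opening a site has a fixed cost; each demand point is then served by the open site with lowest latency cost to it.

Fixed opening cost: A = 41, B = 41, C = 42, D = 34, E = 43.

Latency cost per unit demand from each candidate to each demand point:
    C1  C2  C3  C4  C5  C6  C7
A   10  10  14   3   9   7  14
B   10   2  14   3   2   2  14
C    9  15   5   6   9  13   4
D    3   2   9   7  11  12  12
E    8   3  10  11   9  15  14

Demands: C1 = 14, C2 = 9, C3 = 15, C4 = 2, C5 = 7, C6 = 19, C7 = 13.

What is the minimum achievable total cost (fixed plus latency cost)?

362

Open {B, C, D}: assign each demand point to its cheapest open site.
  C1→D 14×3=42, C2→B 9×2=18, C3→C 15×5=75, C4→B 2×3=6, C5→B 7×2=14, C6→B 19×2=38, C7→C 13×4=52
  latency cost 245, fixed 117 → total 362.
Compare {A, B, C, D}: latency cost 245 + fixed 158 = 403.
Compare {B, C, D, E}: latency cost 245 + fixed 160 = 405.
Compare {B, C}: latency cost 329 + fixed 83 = 412.
All other subsets cost ≥ 403. Minimum total cost: 362.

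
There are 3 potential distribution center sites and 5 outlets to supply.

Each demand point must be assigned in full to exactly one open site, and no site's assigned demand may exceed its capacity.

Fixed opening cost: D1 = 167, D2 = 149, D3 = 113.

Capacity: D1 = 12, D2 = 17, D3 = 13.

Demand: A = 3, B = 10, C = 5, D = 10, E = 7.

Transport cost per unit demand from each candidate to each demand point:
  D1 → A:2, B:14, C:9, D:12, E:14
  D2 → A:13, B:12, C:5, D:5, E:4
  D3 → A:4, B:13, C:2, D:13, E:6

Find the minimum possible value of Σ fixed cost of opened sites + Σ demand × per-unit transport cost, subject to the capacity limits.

Open {D1, D2, D3}; cheapest assignment that respects the capacities:
  D1 (cap 12, load 10): B — cost 10×14 = 140
  D2 (cap 17, load 17): D, E — cost 10×5 + 7×4 = 78
  D3 (cap 13, load 8): A, C — cost 3×4 + 5×2 = 22
  Shipping 240, fixed 429 → total 669.
  Any other capacity-feasible assignment to {D1, D2, D3} ships for at least 240.
Total demand is 35 and no other set of sites has combined capacity ≥ 35, so {D1, D2, D3} is the only feasible choice of open sites. Minimum: 669.

669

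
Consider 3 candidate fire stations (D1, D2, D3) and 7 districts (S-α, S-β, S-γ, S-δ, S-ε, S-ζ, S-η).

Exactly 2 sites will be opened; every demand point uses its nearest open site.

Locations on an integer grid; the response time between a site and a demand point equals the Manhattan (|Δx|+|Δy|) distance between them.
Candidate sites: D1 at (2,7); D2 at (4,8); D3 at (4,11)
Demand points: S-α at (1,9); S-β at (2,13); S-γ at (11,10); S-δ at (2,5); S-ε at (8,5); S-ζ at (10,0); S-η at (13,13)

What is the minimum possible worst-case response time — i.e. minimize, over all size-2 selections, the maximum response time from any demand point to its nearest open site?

14

Open {D1, D2}.
  Farthest demand point is S-ζ at response time 14 (to D2); all others are ≤ 14.
With {D2, D3} the worst case is 14.
With {D1, D3} the worst case is 15.
No size-2 selection achieves below 14.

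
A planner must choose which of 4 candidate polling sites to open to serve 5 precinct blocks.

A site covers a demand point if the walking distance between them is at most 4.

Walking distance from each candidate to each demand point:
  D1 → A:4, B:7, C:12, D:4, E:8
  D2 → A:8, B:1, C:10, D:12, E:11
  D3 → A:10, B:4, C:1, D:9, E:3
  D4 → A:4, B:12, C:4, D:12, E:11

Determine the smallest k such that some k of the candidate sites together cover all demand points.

Coverage sets (demand points within 4 of each site):
  D1: {A, D}
  D2: {B}
  D3: {B, C, E}
  D4: {A, C}
No single site covers all 5 demand points.
But {D1, D3} covers everything, so the minimum is 2.

2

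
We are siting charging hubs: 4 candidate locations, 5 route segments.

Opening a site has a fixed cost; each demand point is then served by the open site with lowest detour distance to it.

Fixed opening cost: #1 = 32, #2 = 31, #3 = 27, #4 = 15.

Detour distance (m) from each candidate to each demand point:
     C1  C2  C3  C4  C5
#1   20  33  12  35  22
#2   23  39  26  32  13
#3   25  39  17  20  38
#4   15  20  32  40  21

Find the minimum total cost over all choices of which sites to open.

Open {#3, #4}: assign each demand point to its cheapest open site.
  C1→#4 15, C2→#4 20, C3→#3 17, C4→#3 20, C5→#4 21
  detour distance 93, fixed 42 → total 135.
Compare {#4}: detour distance 128 + fixed 15 = 143.
Compare {#1, #4}: detour distance 103 + fixed 47 = 150.
Compare {#2, #4}: detour distance 106 + fixed 46 = 152.
All other subsets cost ≥ 143. Minimum total cost: 135.

135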